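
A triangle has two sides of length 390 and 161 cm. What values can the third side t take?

By the triangle inequality, t must be less than 390 + 161 = 551 and greater than |390 − 161| = 229.

229 < t < 551 (cm)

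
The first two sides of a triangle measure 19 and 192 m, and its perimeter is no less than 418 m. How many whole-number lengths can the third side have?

Triangle inequality: 173 < x < 211. Perimeter ≥ 418 gives x ≥ 418 − 19 − 192 = 207.
So 207 ≤ x < 211; integers 207 through 210: 4 values.

4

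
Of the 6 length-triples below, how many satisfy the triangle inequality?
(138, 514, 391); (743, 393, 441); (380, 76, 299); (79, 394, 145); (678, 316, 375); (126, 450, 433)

4

(138,391,514): 138+391 > 514 → valid
(393,441,743): 393+441 > 743 → valid
(76,299,380): 76+299 ≤ 380 → not valid
(79,145,394): 79+145 ≤ 394 → not valid
(316,375,678): 316+375 > 678 → valid
(126,433,450): 126+433 > 450 → valid
4 of the 6 triples form a triangle.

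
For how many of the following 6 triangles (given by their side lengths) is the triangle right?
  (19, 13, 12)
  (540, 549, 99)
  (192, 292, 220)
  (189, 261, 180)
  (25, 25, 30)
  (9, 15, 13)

(19,13,12): 12²+13² = 313 < 361 = 19² → obtuse
(540,549,99): 99²+540² = 301401 = 549² → right
(192,292,220): 192²+220² = 85264 = 292² → right
(189,261,180): 180²+189² = 68121 = 261² → right
(25,25,30): 25²+25² = 1250 > 900 = 30² → acute
(9,15,13): 9²+13² = 250 > 225 = 15² → acute
3 of the 6 are right.

3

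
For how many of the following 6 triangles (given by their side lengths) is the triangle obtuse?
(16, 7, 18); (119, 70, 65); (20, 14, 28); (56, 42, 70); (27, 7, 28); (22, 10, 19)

5

(16,7,18): 7²+16² = 305 < 324 = 18² → obtuse
(119,70,65): 65²+70² = 9125 < 14161 = 119² → obtuse
(20,14,28): 14²+20² = 596 < 784 = 28² → obtuse
(56,42,70): 42²+56² = 4900 = 70² → right
(27,7,28): 7²+27² = 778 < 784 = 28² → obtuse
(22,10,19): 10²+19² = 461 < 484 = 22² → obtuse
5 of the 6 are obtuse.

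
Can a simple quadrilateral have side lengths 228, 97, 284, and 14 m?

Yes

A quadrilateral exists iff every side is shorter than the sum of the others — equivalently, the longest side is less than the sum of the rest.
Longest side 284 < 339 (sum of the remaining 3), so yes.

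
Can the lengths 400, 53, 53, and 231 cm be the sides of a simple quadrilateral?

For a quadrilateral, each side must be shorter than the sum of the others.
Here the longest side is 400, but the remaining 3 sides sum to only 337.

No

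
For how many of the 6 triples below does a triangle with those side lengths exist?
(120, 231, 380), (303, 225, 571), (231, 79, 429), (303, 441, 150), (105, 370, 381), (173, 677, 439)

(120,231,380): 120+231 ≤ 380 → not valid
(225,303,571): 225+303 ≤ 571 → not valid
(79,231,429): 79+231 ≤ 429 → not valid
(150,303,441): 150+303 > 441 → valid
(105,370,381): 105+370 > 381 → valid
(173,439,677): 173+439 ≤ 677 → not valid
2 of the 6 triples form a triangle.

2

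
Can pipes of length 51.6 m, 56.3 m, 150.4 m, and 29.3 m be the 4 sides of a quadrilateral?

No

For a quadrilateral, each side must be shorter than the sum of the others.
Here the longest side is 150.4, but the remaining 3 sides sum to only 137.2.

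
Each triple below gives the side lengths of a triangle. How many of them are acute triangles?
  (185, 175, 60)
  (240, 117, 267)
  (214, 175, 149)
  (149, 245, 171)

1

(185,175,60): 60²+175² = 34225 = 185² → right
(240,117,267): 117²+240² = 71289 = 267² → right
(214,175,149): 149²+175² = 52826 > 45796 = 214² → acute
(149,245,171): 149²+171² = 51442 < 60025 = 245² → obtuse
1 of the 4 is acute.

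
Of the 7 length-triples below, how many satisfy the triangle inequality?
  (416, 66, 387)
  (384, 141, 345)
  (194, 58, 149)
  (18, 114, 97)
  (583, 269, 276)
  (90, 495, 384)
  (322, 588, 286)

(66,387,416): 66+387 > 416 → valid
(141,345,384): 141+345 > 384 → valid
(58,149,194): 58+149 > 194 → valid
(18,97,114): 18+97 > 114 → valid
(269,276,583): 269+276 ≤ 583 → not valid
(90,384,495): 90+384 ≤ 495 → not valid
(286,322,588): 286+322 > 588 → valid
5 of the 7 triples form a triangle.

5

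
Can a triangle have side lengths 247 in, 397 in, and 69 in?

No

The longest side is 397, but the other two sum to only 316.
316 < 397, so the triangle inequality fails.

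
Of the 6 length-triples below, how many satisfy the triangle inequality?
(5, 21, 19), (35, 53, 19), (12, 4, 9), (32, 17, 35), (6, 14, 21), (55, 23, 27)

4

(5,19,21): 5+19 > 21 → valid
(19,35,53): 19+35 > 53 → valid
(4,9,12): 4+9 > 12 → valid
(17,32,35): 17+32 > 35 → valid
(6,14,21): 6+14 ≤ 21 → not valid
(23,27,55): 23+27 ≤ 55 → not valid
4 of the 6 triples form a triangle.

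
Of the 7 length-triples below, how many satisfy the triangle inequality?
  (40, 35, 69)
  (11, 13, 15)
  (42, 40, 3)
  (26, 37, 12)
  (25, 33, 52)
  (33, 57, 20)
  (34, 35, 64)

(35,40,69): 35+40 > 69 → valid
(11,13,15): 11+13 > 15 → valid
(3,40,42): 3+40 > 42 → valid
(12,26,37): 12+26 > 37 → valid
(25,33,52): 25+33 > 52 → valid
(20,33,57): 20+33 ≤ 57 → not valid
(34,35,64): 34+35 > 64 → valid
6 of the 7 triples form a triangle.

6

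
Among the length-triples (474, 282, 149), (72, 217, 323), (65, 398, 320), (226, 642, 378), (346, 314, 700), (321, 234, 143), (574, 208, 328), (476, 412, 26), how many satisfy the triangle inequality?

(149,282,474): 149+282 ≤ 474 → not valid
(72,217,323): 72+217 ≤ 323 → not valid
(65,320,398): 65+320 ≤ 398 → not valid
(226,378,642): 226+378 ≤ 642 → not valid
(314,346,700): 314+346 ≤ 700 → not valid
(143,234,321): 143+234 > 321 → valid
(208,328,574): 208+328 ≤ 574 → not valid
(26,412,476): 26+412 ≤ 476 → not valid
1 of the 8 triples forms a triangle.

1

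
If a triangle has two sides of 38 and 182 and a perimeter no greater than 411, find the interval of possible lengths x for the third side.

Triangle inequality alone gives 144 < x < 220.
The perimeter condition gives x ≤ 411 − 38 − 182 = 191.
Intersecting the two: 144 < x ≤ 191.

144 < x ≤ 191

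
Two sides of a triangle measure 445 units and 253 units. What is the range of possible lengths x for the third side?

By the triangle inequality, x must be less than 445 + 253 = 698 and greater than |445 − 253| = 192.

192 < x < 698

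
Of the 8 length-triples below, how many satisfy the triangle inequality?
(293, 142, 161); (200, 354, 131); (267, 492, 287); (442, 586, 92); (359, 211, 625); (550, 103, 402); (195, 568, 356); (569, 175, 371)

2

(142,161,293): 142+161 > 293 → valid
(131,200,354): 131+200 ≤ 354 → not valid
(267,287,492): 267+287 > 492 → valid
(92,442,586): 92+442 ≤ 586 → not valid
(211,359,625): 211+359 ≤ 625 → not valid
(103,402,550): 103+402 ≤ 550 → not valid
(195,356,568): 195+356 ≤ 568 → not valid
(175,371,569): 175+371 ≤ 569 → not valid
2 of the 8 triples form a triangle.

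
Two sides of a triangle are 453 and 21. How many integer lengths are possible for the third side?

41

The third side lies in the open interval (432, 474).
Integers from 433 to 473 inclusive: 473 − 433 + 1 = 41.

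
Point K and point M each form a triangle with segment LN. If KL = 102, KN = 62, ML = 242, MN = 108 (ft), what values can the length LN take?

From triangle KLN: |102 − 62| < LN < 102 + 62, i.e. 40 < LN < 164.
From triangle MLN: 134 < LN < 350.
Both must hold, so LN lies in the intersection.

134 < LN < 164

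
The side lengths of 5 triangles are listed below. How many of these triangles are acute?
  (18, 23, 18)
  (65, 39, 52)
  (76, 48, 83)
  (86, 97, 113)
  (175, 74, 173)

(18,23,18): 18²+18² = 648 > 529 = 23² → acute
(65,39,52): 39²+52² = 4225 = 65² → right
(76,48,83): 48²+76² = 8080 > 6889 = 83² → acute
(86,97,113): 86²+97² = 16805 > 12769 = 113² → acute
(175,74,173): 74²+173² = 35405 > 30625 = 175² → acute
4 of the 5 are acute.

4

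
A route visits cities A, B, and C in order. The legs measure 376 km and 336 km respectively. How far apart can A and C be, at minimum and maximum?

By the triangle inequality, |376 − 336| ≤ AC ≤ 376 + 336.

40 ≤ AC ≤ 712 km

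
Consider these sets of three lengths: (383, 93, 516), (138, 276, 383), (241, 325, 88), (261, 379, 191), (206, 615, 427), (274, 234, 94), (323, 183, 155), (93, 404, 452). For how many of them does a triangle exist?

7

(93,383,516): 93+383 ≤ 516 → not valid
(138,276,383): 138+276 > 383 → valid
(88,241,325): 88+241 > 325 → valid
(191,261,379): 191+261 > 379 → valid
(206,427,615): 206+427 > 615 → valid
(94,234,274): 94+234 > 274 → valid
(155,183,323): 155+183 > 323 → valid
(93,404,452): 93+404 > 452 → valid
7 of the 8 triples form a triangle.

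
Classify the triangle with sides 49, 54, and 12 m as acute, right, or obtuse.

Compare the square of the longest side to the sum of squares of the other two: 12² + 49² = 2545 < 2916 = 54².

obtuse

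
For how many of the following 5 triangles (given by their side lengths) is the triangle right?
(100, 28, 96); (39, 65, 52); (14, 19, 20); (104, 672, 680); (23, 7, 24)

3

(100,28,96): 28²+96² = 10000 = 100² → right
(39,65,52): 39²+52² = 4225 = 65² → right
(14,19,20): 14²+19² = 557 > 400 = 20² → acute
(104,672,680): 104²+672² = 462400 = 680² → right
(23,7,24): 7²+23² = 578 > 576 = 24² → acute
3 of the 5 are right.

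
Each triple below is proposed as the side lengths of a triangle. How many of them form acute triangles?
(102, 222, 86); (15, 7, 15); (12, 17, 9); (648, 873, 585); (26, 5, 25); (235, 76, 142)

(102,222,86): 86+102 ≤ 222, not a triangle
(15,7,15): 7²+15² = 274 > 225 = 15² → acute
(12,17,9): 9²+12² = 225 < 289 = 17² → obtuse
(648,873,585): 585²+648² = 762129 = 873² → right
(26,5,25): 5²+25² = 650 < 676 = 26² → obtuse
(235,76,142): 76+142 ≤ 235, not a triangle
1 of the 6 is acute.

1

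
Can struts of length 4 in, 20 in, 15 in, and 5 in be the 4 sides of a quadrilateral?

Yes

A quadrilateral exists iff every side is shorter than the sum of the others — equivalently, the longest side is less than the sum of the rest.
Longest side 20 < 24 (sum of the remaining 3), so yes.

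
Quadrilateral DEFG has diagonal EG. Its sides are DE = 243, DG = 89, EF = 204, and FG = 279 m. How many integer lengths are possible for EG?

From triangle DEG: 154 < EG < 332.
From triangle FEG: 75 < EG < 483.
Intersection: 154 < EG < 332, so integers 155 through 331: 177 values.

177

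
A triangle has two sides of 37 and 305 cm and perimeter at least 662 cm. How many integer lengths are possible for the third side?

22

Triangle inequality: 268 < x < 342. Perimeter ≥ 662 gives x ≥ 662 − 37 − 305 = 320.
So 320 ≤ x < 342; integers 320 through 341: 22 values.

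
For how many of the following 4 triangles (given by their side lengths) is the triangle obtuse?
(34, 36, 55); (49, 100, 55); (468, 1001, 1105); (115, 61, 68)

3

(34,36,55): 34²+36² = 2452 < 3025 = 55² → obtuse
(49,100,55): 49²+55² = 5426 < 10000 = 100² → obtuse
(468,1001,1105): 468²+1001² = 1221025 = 1105² → right
(115,61,68): 61²+68² = 8345 < 13225 = 115² → obtuse
3 of the 4 are obtuse.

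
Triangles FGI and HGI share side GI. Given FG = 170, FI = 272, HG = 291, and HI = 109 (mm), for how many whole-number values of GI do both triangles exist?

From triangle FGI: 102 < GI < 442.
From triangle HGI: 182 < GI < 400.
Intersection: 182 < GI < 400, so integers 183 through 399: 217 values.

217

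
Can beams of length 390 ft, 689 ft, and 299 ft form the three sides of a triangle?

The two shorter sides sum to 689, exactly equal to the longest side 689.
That gives only a degenerate (flat) triangle — the inequality must be strict.

No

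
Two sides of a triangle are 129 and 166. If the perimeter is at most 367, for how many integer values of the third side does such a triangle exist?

Triangle inequality: 37 < x < 295. Perimeter ≤ 367 gives x ≤ 367 − 129 − 166 = 72.
So 37 < x ≤ 72; integers 38 through 72: 35 values.

35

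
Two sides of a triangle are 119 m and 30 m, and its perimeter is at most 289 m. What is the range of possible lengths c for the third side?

Triangle inequality alone gives 89 < c < 149.
The perimeter condition gives c ≤ 289 − 119 − 30 = 140.
Intersecting the two: 89 < c ≤ 140.

89 < c ≤ 140 m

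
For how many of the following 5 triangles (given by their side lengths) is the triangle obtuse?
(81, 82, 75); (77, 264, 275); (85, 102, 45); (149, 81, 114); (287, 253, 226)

2

(81,82,75): 75²+81² = 12186 > 6724 = 82² → acute
(77,264,275): 77²+264² = 75625 = 275² → right
(85,102,45): 45²+85² = 9250 < 10404 = 102² → obtuse
(149,81,114): 81²+114² = 19557 < 22201 = 149² → obtuse
(287,253,226): 226²+253² = 115085 > 82369 = 287² → acute
2 of the 5 are obtuse.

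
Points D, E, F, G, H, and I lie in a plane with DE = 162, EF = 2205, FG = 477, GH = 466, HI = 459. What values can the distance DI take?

The maximum is all hops collinear in one direction: 162 + 2205 + 477 + 466 + 459 = 3769.
The longest hop is 2205; the others sum to 1564. Folding the others back against it leaves at least 2205 − 1564 = 641.

641 ≤ DI ≤ 3769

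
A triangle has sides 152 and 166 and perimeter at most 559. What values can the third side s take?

14 < s ≤ 241

Triangle inequality alone gives 14 < s < 318.
The perimeter condition gives s ≤ 559 − 152 − 166 = 241.
Intersecting the two: 14 < s ≤ 241.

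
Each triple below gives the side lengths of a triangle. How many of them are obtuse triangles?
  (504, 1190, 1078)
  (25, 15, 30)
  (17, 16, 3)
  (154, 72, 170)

(504,1190,1078): 504²+1078² = 1416100 = 1190² → right
(25,15,30): 15²+25² = 850 < 900 = 30² → obtuse
(17,16,3): 3²+16² = 265 < 289 = 17² → obtuse
(154,72,170): 72²+154² = 28900 = 170² → right
2 of the 4 are obtuse.

2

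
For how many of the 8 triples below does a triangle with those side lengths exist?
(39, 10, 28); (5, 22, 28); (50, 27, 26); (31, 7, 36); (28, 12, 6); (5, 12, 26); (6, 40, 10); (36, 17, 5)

2

(10,28,39): 10+28 ≤ 39 → not valid
(5,22,28): 5+22 ≤ 28 → not valid
(26,27,50): 26+27 > 50 → valid
(7,31,36): 7+31 > 36 → valid
(6,12,28): 6+12 ≤ 28 → not valid
(5,12,26): 5+12 ≤ 26 → not valid
(6,10,40): 6+10 ≤ 40 → not valid
(5,17,36): 5+17 ≤ 36 → not valid
2 of the 8 triples form a triangle.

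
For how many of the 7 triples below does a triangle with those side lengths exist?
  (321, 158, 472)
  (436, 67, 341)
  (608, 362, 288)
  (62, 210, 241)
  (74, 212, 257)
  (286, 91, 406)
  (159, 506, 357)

5

(158,321,472): 158+321 > 472 → valid
(67,341,436): 67+341 ≤ 436 → not valid
(288,362,608): 288+362 > 608 → valid
(62,210,241): 62+210 > 241 → valid
(74,212,257): 74+212 > 257 → valid
(91,286,406): 91+286 ≤ 406 → not valid
(159,357,506): 159+357 > 506 → valid
5 of the 7 triples form a triangle.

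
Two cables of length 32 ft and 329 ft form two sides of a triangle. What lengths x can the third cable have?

By the triangle inequality, x must be less than 32 + 329 = 361 and greater than |32 − 329| = 297.

297 < x < 361 (ft)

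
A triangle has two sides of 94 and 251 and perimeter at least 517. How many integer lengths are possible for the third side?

173

Triangle inequality: 157 < x < 345. Perimeter ≥ 517 gives x ≥ 517 − 94 − 251 = 172.
So 172 ≤ x < 345; integers 172 through 344: 173 values.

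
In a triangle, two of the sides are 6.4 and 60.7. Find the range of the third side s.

By the triangle inequality, s must be less than 6.4 + 60.7 = 67.1 and greater than |6.4 − 60.7| = 54.3.

54.3 < s < 67.1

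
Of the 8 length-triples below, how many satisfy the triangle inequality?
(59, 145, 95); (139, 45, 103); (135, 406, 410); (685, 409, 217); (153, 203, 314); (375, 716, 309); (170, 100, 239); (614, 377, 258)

(59,95,145): 59+95 > 145 → valid
(45,103,139): 45+103 > 139 → valid
(135,406,410): 135+406 > 410 → valid
(217,409,685): 217+409 ≤ 685 → not valid
(153,203,314): 153+203 > 314 → valid
(309,375,716): 309+375 ≤ 716 → not valid
(100,170,239): 100+170 > 239 → valid
(258,377,614): 258+377 > 614 → valid
6 of the 8 triples form a triangle.

6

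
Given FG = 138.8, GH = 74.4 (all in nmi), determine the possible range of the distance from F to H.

By the triangle inequality, |138.8 − 74.4| ≤ FH ≤ 138.8 + 74.4.

64.4 ≤ FH ≤ 213.2 nmi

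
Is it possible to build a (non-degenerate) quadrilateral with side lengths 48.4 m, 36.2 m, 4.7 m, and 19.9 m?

A quadrilateral exists iff every side is shorter than the sum of the others — equivalently, the longest side is less than the sum of the rest.
Longest side 48.4 < 60.8 (sum of the remaining 3), so yes.

Yes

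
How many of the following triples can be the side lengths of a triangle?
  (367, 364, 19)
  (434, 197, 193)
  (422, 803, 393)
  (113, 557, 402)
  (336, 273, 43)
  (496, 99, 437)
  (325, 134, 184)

3

(19,364,367): 19+364 > 367 → valid
(193,197,434): 193+197 ≤ 434 → not valid
(393,422,803): 393+422 > 803 → valid
(113,402,557): 113+402 ≤ 557 → not valid
(43,273,336): 43+273 ≤ 336 → not valid
(99,437,496): 99+437 > 496 → valid
(134,184,325): 134+184 ≤ 325 → not valid
3 of the 7 triples form a triangle.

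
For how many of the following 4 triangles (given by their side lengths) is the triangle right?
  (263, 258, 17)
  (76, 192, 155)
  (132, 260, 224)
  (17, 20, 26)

1

(263,258,17): 17²+258² = 66853 < 69169 = 263² → obtuse
(76,192,155): 76²+155² = 29801 < 36864 = 192² → obtuse
(132,260,224): 132²+224² = 67600 = 260² → right
(17,20,26): 17²+20² = 689 > 676 = 26² → acute
1 of the 4 is right.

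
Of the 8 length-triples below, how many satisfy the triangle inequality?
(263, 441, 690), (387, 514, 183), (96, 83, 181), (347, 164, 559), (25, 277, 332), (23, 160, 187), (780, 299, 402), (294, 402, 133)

3

(263,441,690): 263+441 > 690 → valid
(183,387,514): 183+387 > 514 → valid
(83,96,181): 83+96 ≤ 181 → not valid
(164,347,559): 164+347 ≤ 559 → not valid
(25,277,332): 25+277 ≤ 332 → not valid
(23,160,187): 23+160 ≤ 187 → not valid
(299,402,780): 299+402 ≤ 780 → not valid
(133,294,402): 133+294 > 402 → valid
3 of the 8 triples form a triangle.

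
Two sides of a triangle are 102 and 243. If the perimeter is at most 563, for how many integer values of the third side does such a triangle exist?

77

Triangle inequality: 141 < x < 345. Perimeter ≤ 563 gives x ≤ 563 − 102 − 243 = 218.
So 141 < x ≤ 218; integers 142 through 218: 77 values.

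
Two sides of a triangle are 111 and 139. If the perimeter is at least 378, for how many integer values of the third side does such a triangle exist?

Triangle inequality: 28 < x < 250. Perimeter ≥ 378 gives x ≥ 378 − 111 − 139 = 128.
So 128 ≤ x < 250; integers 128 through 249: 122 values.

122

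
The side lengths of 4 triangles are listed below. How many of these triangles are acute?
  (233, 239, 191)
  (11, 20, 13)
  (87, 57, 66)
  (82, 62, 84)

(233,239,191): 191²+233² = 90770 > 57121 = 239² → acute
(11,20,13): 11²+13² = 290 < 400 = 20² → obtuse
(87,57,66): 57²+66² = 7605 > 7569 = 87² → acute
(82,62,84): 62²+82² = 10568 > 7056 = 84² → acute
3 of the 4 are acute.

3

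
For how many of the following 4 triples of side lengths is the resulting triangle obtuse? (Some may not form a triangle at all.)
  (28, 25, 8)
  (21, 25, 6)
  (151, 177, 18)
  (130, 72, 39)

2

(28,25,8): 8²+25² = 689 < 784 = 28² → obtuse
(21,25,6): 6²+21² = 477 < 625 = 25² → obtuse
(151,177,18): 18+151 ≤ 177, not a triangle
(130,72,39): 39+72 ≤ 130, not a triangle
2 of the 4 are obtuse.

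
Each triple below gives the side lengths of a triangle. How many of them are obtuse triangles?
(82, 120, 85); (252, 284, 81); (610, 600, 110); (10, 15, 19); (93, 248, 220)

(82,120,85): 82²+85² = 13949 < 14400 = 120² → obtuse
(252,284,81): 81²+252² = 70065 < 80656 = 284² → obtuse
(610,600,110): 110²+600² = 372100 = 610² → right
(10,15,19): 10²+15² = 325 < 361 = 19² → obtuse
(93,248,220): 93²+220² = 57049 < 61504 = 248² → obtuse
4 of the 5 are obtuse.

4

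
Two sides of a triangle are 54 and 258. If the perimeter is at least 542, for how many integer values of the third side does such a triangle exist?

82

Triangle inequality: 204 < x < 312. Perimeter ≥ 542 gives x ≥ 542 − 54 − 258 = 230.
So 230 ≤ x < 312; integers 230 through 311: 82 values.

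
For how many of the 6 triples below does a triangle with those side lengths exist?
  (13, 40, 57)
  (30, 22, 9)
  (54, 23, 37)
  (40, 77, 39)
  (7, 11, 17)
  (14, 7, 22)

4

(13,40,57): 13+40 ≤ 57 → not valid
(9,22,30): 9+22 > 30 → valid
(23,37,54): 23+37 > 54 → valid
(39,40,77): 39+40 > 77 → valid
(7,11,17): 7+11 > 17 → valid
(7,14,22): 7+14 ≤ 22 → not valid
4 of the 6 triples form a triangle.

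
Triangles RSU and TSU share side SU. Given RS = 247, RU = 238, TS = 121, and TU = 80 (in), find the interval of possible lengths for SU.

From triangle RSU: |247 − 238| < SU < 247 + 238, i.e. 9 < SU < 485.
From triangle TSU: 41 < SU < 201.
Both must hold, so SU lies in the intersection.

41 < SU < 201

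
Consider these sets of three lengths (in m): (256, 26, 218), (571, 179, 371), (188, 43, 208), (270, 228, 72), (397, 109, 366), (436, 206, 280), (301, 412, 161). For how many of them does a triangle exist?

5

(26,218,256): 26+218 ≤ 256 → not valid
(179,371,571): 179+371 ≤ 571 → not valid
(43,188,208): 43+188 > 208 → valid
(72,228,270): 72+228 > 270 → valid
(109,366,397): 109+366 > 397 → valid
(206,280,436): 206+280 > 436 → valid
(161,301,412): 161+301 > 412 → valid
5 of the 7 triples form a triangle.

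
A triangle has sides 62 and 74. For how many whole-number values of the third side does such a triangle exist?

123

The third side lies in the open interval (12, 136).
Integers from 13 to 135 inclusive: 135 − 13 + 1 = 123.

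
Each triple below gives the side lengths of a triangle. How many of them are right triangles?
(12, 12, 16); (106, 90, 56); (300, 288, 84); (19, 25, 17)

(12,12,16): 12²+12² = 288 > 256 = 16² → acute
(106,90,56): 56²+90² = 11236 = 106² → right
(300,288,84): 84²+288² = 90000 = 300² → right
(19,25,17): 17²+19² = 650 > 625 = 25² → acute
2 of the 4 are right.

2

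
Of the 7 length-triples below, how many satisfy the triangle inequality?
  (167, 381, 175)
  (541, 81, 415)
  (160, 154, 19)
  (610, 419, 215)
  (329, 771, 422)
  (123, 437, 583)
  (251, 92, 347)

2

(167,175,381): 167+175 ≤ 381 → not valid
(81,415,541): 81+415 ≤ 541 → not valid
(19,154,160): 19+154 > 160 → valid
(215,419,610): 215+419 > 610 → valid
(329,422,771): 329+422 ≤ 771 → not valid
(123,437,583): 123+437 ≤ 583 → not valid
(92,251,347): 92+251 ≤ 347 → not valid
2 of the 7 triples form a triangle.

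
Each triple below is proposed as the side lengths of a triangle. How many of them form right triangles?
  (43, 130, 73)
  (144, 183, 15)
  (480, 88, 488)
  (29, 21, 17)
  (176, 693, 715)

(43,130,73): 43+73 ≤ 130, not a triangle
(144,183,15): 15+144 ≤ 183, not a triangle
(480,88,488): 88²+480² = 238144 = 488² → right
(29,21,17): 17²+21² = 730 < 841 = 29² → obtuse
(176,693,715): 176²+693² = 511225 = 715² → right
2 of the 5 are right.

2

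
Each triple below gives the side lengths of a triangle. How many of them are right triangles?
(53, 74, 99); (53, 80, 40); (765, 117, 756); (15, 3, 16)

1

(53,74,99): 53²+74² = 8285 < 9801 = 99² → obtuse
(53,80,40): 40²+53² = 4409 < 6400 = 80² → obtuse
(765,117,756): 117²+756² = 585225 = 765² → right
(15,3,16): 3²+15² = 234 < 256 = 16² → obtuse
1 of the 4 is right.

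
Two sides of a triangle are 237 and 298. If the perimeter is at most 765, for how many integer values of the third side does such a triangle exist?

Triangle inequality: 61 < x < 535. Perimeter ≤ 765 gives x ≤ 765 − 237 − 298 = 230.
So 61 < x ≤ 230; integers 62 through 230: 169 values.

169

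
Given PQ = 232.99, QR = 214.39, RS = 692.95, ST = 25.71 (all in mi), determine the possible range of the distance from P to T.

219.86 ≤ PT ≤ 1166.04 mi

The maximum is all hops collinear in one direction: 232.99 + 214.39 + 692.95 + 25.71 = 1166.04.
The longest hop is 692.95; the others sum to 473.09. Folding the others back against it leaves at least 692.95 − 473.09 = 219.86.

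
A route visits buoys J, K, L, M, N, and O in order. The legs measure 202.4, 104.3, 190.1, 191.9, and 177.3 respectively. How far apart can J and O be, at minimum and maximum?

The maximum is all hops collinear in one direction: 202.4 + 104.3 + 190.1 + 191.9 + 177.3 = 866.0.
The longest hop is 202.4; the others sum to 663.6. Since 202.4 ≤ 663.6, the path can fold back on itself completely, so the minimum distance is 0.

0 ≤ JO ≤ 866.0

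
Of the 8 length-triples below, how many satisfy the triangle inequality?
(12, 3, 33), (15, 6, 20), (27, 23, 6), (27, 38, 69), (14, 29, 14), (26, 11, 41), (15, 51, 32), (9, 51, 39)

(3,12,33): 3+12 ≤ 33 → not valid
(6,15,20): 6+15 > 20 → valid
(6,23,27): 6+23 > 27 → valid
(27,38,69): 27+38 ≤ 69 → not valid
(14,14,29): 14+14 ≤ 29 → not valid
(11,26,41): 11+26 ≤ 41 → not valid
(15,32,51): 15+32 ≤ 51 → not valid
(9,39,51): 9+39 ≤ 51 → not valid
2 of the 8 triples form a triangle.

2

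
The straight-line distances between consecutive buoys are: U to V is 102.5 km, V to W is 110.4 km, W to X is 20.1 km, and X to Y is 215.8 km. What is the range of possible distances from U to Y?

The maximum is all hops collinear in one direction: 102.5 + 110.4 + 20.1 + 215.8 = 448.8.
The longest hop is 215.8; the others sum to 233.0. Since 215.8 ≤ 233.0, the path can fold back on itself completely, so the minimum distance is 0.

0 ≤ UY ≤ 448.8 km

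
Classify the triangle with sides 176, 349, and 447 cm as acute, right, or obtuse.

obtuse

Compare the square of the longest side to the sum of squares of the other two: 176² + 349² = 152777 < 199809 = 447².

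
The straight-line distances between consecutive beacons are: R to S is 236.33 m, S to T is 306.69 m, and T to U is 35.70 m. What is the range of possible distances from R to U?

The maximum is all hops collinear in one direction: 236.33 + 306.69 + 35.70 = 578.72.
The longest hop is 306.69; the others sum to 272.03. Folding the others back against it leaves at least 306.69 − 272.03 = 34.66.

34.66 ≤ RU ≤ 578.72 m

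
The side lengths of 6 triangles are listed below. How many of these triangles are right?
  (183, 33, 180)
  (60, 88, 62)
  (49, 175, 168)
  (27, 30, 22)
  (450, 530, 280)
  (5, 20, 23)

(183,33,180): 33²+180² = 33489 = 183² → right
(60,88,62): 60²+62² = 7444 < 7744 = 88² → obtuse
(49,175,168): 49²+168² = 30625 = 175² → right
(27,30,22): 22²+27² = 1213 > 900 = 30² → acute
(450,530,280): 280²+450² = 280900 = 530² → right
(5,20,23): 5²+20² = 425 < 529 = 23² → obtuse
3 of the 6 are right.

3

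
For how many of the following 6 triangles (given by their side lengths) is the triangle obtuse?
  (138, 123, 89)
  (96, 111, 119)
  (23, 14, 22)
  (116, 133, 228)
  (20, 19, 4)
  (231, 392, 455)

2

(138,123,89): 89²+123² = 23050 > 19044 = 138² → acute
(96,111,119): 96²+111² = 21537 > 14161 = 119² → acute
(23,14,22): 14²+22² = 680 > 529 = 23² → acute
(116,133,228): 116²+133² = 31145 < 51984 = 228² → obtuse
(20,19,4): 4²+19² = 377 < 400 = 20² → obtuse
(231,392,455): 231²+392² = 207025 = 455² → right
2 of the 6 are obtuse.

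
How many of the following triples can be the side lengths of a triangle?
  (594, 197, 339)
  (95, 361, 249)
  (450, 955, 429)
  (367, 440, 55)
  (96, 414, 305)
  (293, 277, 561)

(197,339,594): 197+339 ≤ 594 → not valid
(95,249,361): 95+249 ≤ 361 → not valid
(429,450,955): 429+450 ≤ 955 → not valid
(55,367,440): 55+367 ≤ 440 → not valid
(96,305,414): 96+305 ≤ 414 → not valid
(277,293,561): 277+293 > 561 → valid
1 of the 6 triples forms a triangle.

1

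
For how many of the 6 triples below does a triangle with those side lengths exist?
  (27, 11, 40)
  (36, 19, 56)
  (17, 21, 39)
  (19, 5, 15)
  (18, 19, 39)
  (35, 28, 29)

(11,27,40): 11+27 ≤ 40 → not valid
(19,36,56): 19+36 ≤ 56 → not valid
(17,21,39): 17+21 ≤ 39 → not valid
(5,15,19): 5+15 > 19 → valid
(18,19,39): 18+19 ≤ 39 → not valid
(28,29,35): 28+29 > 35 → valid
2 of the 6 triples form a triangle.

2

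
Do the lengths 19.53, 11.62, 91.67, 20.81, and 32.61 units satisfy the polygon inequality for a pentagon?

For a pentagon, each side must be shorter than the sum of the others.
Here the longest side is 91.67, but the remaining 4 sides sum to only 84.57.

No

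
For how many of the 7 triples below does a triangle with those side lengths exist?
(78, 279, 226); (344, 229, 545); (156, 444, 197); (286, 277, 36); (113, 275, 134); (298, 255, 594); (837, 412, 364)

(78,226,279): 78+226 > 279 → valid
(229,344,545): 229+344 > 545 → valid
(156,197,444): 156+197 ≤ 444 → not valid
(36,277,286): 36+277 > 286 → valid
(113,134,275): 113+134 ≤ 275 → not valid
(255,298,594): 255+298 ≤ 594 → not valid
(364,412,837): 364+412 ≤ 837 → not valid
3 of the 7 triples form a triangle.

3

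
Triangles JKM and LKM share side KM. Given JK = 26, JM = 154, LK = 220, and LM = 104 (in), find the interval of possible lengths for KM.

From triangle JKM: |26 − 154| < KM < 26 + 154, i.e. 128 < KM < 180.
From triangle LKM: 116 < KM < 324.
Both must hold, so KM lies in the intersection.

128 < KM < 180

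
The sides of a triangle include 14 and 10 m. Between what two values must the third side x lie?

By the triangle inequality, x must be less than 14 + 10 = 24 and greater than |14 − 10| = 4.

4 < x < 24 (m)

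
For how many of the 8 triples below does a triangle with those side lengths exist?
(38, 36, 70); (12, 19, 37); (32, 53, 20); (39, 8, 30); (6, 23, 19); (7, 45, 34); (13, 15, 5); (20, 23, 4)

(36,38,70): 36+38 > 70 → valid
(12,19,37): 12+19 ≤ 37 → not valid
(20,32,53): 20+32 ≤ 53 → not valid
(8,30,39): 8+30 ≤ 39 → not valid
(6,19,23): 6+19 > 23 → valid
(7,34,45): 7+34 ≤ 45 → not valid
(5,13,15): 5+13 > 15 → valid
(4,20,23): 4+20 > 23 → valid
4 of the 8 triples form a triangle.

4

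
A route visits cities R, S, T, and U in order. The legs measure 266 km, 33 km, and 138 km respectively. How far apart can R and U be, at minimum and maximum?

The maximum is all hops collinear in one direction: 266 + 33 + 138 = 437.
The longest hop is 266; the others sum to 171. Folding the others back against it leaves at least 266 − 171 = 95.

95 ≤ RU ≤ 437 km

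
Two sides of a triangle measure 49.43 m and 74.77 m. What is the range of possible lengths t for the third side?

By the triangle inequality, t must be less than 49.43 + 74.77 = 124.20 and greater than |49.43 − 74.77| = 25.34.

25.34 < t < 124.20 (m)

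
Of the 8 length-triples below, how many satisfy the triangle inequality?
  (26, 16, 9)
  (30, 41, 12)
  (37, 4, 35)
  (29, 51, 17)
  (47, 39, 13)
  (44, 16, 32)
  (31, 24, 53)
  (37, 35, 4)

(9,16,26): 9+16 ≤ 26 → not valid
(12,30,41): 12+30 > 41 → valid
(4,35,37): 4+35 > 37 → valid
(17,29,51): 17+29 ≤ 51 → not valid
(13,39,47): 13+39 > 47 → valid
(16,32,44): 16+32 > 44 → valid
(24,31,53): 24+31 > 53 → valid
(4,35,37): 4+35 > 37 → valid
6 of the 8 triples form a triangle.

6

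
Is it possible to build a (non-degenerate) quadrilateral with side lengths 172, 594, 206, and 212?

No

For a quadrilateral, each side must be shorter than the sum of the others.
Here the longest side is 594, but the remaining 3 sides sum to only 590.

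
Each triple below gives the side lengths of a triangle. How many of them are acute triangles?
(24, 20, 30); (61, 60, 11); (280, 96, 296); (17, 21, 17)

2

(24,20,30): 20²+24² = 976 > 900 = 30² → acute
(61,60,11): 11²+60² = 3721 = 61² → right
(280,96,296): 96²+280² = 87616 = 296² → right
(17,21,17): 17²+17² = 578 > 441 = 21² → acute
2 of the 4 are acute.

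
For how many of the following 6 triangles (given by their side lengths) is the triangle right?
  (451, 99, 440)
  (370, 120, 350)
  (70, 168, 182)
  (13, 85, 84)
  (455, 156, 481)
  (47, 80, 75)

5

(451,99,440): 99²+440² = 203401 = 451² → right
(370,120,350): 120²+350² = 136900 = 370² → right
(70,168,182): 70²+168² = 33124 = 182² → right
(13,85,84): 13²+84² = 7225 = 85² → right
(455,156,481): 156²+455² = 231361 = 481² → right
(47,80,75): 47²+75² = 7834 > 6400 = 80² → acute
5 of the 6 are right.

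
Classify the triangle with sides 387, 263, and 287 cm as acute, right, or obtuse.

Compare the square of the longest side to the sum of squares of the other two: 263² + 287² = 151538 > 149769 = 387².

acute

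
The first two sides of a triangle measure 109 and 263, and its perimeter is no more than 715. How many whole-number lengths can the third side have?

189

Triangle inequality: 154 < x < 372. Perimeter ≤ 715 gives x ≤ 715 − 109 − 263 = 343.
So 154 < x ≤ 343; integers 155 through 343: 189 values.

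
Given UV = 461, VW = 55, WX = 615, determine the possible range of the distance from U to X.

The maximum is all hops collinear in one direction: 461 + 55 + 615 = 1131.
The longest hop is 615; the others sum to 516. Folding the others back against it leaves at least 615 − 516 = 99.

99 ≤ UX ≤ 1131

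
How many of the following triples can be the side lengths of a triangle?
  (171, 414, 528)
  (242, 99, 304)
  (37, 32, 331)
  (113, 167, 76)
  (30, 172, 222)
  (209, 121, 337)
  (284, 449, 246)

(171,414,528): 171+414 > 528 → valid
(99,242,304): 99+242 > 304 → valid
(32,37,331): 32+37 ≤ 331 → not valid
(76,113,167): 76+113 > 167 → valid
(30,172,222): 30+172 ≤ 222 → not valid
(121,209,337): 121+209 ≤ 337 → not valid
(246,284,449): 246+284 > 449 → valid
4 of the 7 triples form a triangle.

4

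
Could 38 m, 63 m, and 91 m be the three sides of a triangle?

The longest side is 91, and the other two sum to 101.
Since 101 > 91, the triangle inequality holds.

Yes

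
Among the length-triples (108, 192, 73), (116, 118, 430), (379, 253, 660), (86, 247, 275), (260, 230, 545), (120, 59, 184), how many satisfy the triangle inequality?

(73,108,192): 73+108 ≤ 192 → not valid
(116,118,430): 116+118 ≤ 430 → not valid
(253,379,660): 253+379 ≤ 660 → not valid
(86,247,275): 86+247 > 275 → valid
(230,260,545): 230+260 ≤ 545 → not valid
(59,120,184): 59+120 ≤ 184 → not valid
1 of the 6 triples forms a triangle.

1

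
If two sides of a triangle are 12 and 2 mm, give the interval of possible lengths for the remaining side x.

10 < x < 14 (mm)

By the triangle inequality, x must be less than 12 + 2 = 14 and greater than |12 − 2| = 10.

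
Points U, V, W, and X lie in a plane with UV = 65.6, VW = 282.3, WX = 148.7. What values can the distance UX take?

The maximum is all hops collinear in one direction: 65.6 + 282.3 + 148.7 = 496.6.
The longest hop is 282.3; the others sum to 214.3. Folding the others back against it leaves at least 282.3 − 214.3 = 68.0.

68.0 ≤ UX ≤ 496.6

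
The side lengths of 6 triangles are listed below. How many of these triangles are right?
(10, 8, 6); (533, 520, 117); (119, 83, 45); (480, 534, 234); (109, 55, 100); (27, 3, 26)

(10,8,6): 6²+8² = 100 = 10² → right
(533,520,117): 117²+520² = 284089 = 533² → right
(119,83,45): 45²+83² = 8914 < 14161 = 119² → obtuse
(480,534,234): 234²+480² = 285156 = 534² → right
(109,55,100): 55²+100² = 13025 > 11881 = 109² → acute
(27,3,26): 3²+26² = 685 < 729 = 27² → obtuse
3 of the 6 are right.

3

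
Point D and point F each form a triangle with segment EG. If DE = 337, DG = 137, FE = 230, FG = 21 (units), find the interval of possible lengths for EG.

From triangle DEG: |337 − 137| < EG < 337 + 137, i.e. 200 < EG < 474.
From triangle FEG: 209 < EG < 251.
Both must hold, so EG lies in the intersection.

209 < EG < 251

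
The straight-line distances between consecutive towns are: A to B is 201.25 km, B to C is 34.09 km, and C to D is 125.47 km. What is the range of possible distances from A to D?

The maximum is all hops collinear in one direction: 201.25 + 34.09 + 125.47 = 360.81.
The longest hop is 201.25; the others sum to 159.56. Folding the others back against it leaves at least 201.25 − 159.56 = 41.69.

41.69 ≤ AD ≤ 360.81 km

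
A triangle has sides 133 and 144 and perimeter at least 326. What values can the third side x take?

49 ≤ x < 277

Triangle inequality alone gives 11 < x < 277.
The perimeter condition gives x ≥ 326 − 133 − 144 = 49.
Intersecting the two: 49 ≤ x < 277.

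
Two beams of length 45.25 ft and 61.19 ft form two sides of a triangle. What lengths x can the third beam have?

15.94 < x < 106.44

By the triangle inequality, x must be less than 45.25 + 61.19 = 106.44 and greater than |45.25 − 61.19| = 15.94.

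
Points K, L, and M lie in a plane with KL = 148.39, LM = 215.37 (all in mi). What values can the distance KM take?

66.98 ≤ KM ≤ 363.76 mi

By the triangle inequality, |148.39 − 215.37| ≤ KM ≤ 148.39 + 215.37.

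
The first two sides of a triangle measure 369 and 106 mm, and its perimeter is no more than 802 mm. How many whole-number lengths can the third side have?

Triangle inequality: 263 < x < 475. Perimeter ≤ 802 gives x ≤ 802 − 369 − 106 = 327.
So 263 < x ≤ 327; integers 264 through 327: 64 values.

64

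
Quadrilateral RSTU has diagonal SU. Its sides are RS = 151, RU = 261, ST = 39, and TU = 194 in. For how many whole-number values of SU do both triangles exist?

77

From triangle RSU: 110 < SU < 412.
From triangle TSU: 155 < SU < 233.
Intersection: 155 < SU < 233, so integers 156 through 232: 77 values.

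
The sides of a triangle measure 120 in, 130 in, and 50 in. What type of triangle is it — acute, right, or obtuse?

Compare the square of the longest side to the sum of squares of the other two: 50² + 120² = 16900 = 130².

right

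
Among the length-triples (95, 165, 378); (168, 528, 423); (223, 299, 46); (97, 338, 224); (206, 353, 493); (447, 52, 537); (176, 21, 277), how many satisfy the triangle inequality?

(95,165,378): 95+165 ≤ 378 → not valid
(168,423,528): 168+423 > 528 → valid
(46,223,299): 46+223 ≤ 299 → not valid
(97,224,338): 97+224 ≤ 338 → not valid
(206,353,493): 206+353 > 493 → valid
(52,447,537): 52+447 ≤ 537 → not valid
(21,176,277): 21+176 ≤ 277 → not valid
2 of the 7 triples form a triangle.

2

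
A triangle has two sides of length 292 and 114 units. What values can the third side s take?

178 < s < 406 (units)

By the triangle inequality, s must be less than 292 + 114 = 406 and greater than |292 − 114| = 178.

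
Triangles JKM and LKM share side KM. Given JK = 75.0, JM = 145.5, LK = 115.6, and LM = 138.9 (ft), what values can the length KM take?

From triangle JKM: |75.0 − 145.5| < KM < 75.0 + 145.5, i.e. 70.5 < KM < 220.5.
From triangle LKM: 23.3 < KM < 254.5.
Both must hold, so KM lies in the intersection.

70.5 < KM < 220.5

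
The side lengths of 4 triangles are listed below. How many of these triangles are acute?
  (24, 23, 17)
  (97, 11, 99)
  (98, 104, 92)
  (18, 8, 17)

3

(24,23,17): 17²+23² = 818 > 576 = 24² → acute
(97,11,99): 11²+97² = 9530 < 9801 = 99² → obtuse
(98,104,92): 92²+98² = 18068 > 10816 = 104² → acute
(18,8,17): 8²+17² = 353 > 324 = 18² → acute
3 of the 4 are acute.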